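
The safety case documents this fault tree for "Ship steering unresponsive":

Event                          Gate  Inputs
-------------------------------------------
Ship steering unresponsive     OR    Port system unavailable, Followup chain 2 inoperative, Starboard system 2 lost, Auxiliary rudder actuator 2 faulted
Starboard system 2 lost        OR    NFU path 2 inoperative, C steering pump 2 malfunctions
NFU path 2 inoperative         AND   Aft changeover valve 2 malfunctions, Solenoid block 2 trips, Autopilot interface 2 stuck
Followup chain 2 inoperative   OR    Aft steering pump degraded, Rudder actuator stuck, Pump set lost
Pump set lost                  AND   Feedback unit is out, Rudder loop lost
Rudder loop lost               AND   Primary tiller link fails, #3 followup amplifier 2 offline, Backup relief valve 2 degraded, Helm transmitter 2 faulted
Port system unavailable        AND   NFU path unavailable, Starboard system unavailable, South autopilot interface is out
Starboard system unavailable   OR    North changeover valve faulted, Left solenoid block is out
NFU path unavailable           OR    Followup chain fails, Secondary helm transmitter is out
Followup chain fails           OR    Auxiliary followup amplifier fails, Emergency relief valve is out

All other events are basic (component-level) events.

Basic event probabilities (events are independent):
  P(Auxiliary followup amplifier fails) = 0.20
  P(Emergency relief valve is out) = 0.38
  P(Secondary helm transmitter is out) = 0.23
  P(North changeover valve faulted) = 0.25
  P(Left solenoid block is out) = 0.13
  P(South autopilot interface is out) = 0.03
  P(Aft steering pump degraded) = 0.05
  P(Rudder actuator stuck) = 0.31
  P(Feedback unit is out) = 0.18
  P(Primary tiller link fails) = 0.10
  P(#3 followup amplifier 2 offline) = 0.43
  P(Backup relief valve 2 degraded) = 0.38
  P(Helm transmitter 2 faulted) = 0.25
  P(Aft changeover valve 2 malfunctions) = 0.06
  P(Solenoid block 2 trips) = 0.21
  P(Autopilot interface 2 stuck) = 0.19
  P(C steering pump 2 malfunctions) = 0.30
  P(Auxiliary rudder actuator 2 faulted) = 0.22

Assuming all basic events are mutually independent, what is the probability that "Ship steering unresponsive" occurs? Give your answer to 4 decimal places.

0.6455

P(Followup chain fails) [OR] = 1 − (1−0.20) × (1−0.38) = 0.504000
P(NFU path unavailable) [OR] = 1 − (1−0.504000) × (1−0.23) = 0.618080
P(Starboard system unavailable) [OR] = 1 − (1−0.25) × (1−0.13) = 0.347500
P(Port system unavailable) [AND] = 0.618080 × 0.347500 × 0.03 = 0.006443
P(Rudder loop lost) [AND] = 0.10 × 0.43 × 0.38 × 0.25 = 0.004085
P(Pump set lost) [AND] = 0.18 × 0.004085 = 0.000735
P(Followup chain 2 inoperative) [OR] = 1 − (1−0.05) × (1−0.31) × (1−0.000735) = 0.344982
P(NFU path 2 inoperative) [AND] = 0.06 × 0.21 × 0.19 = 0.002394
P(Starboard system 2 lost) [OR] = 1 − (1−0.002394) × (1−0.30) = 0.301676
P(Ship steering unresponsive) [OR] = 1 − (1−0.006443) × (1−0.344982) × (1−0.301676) × (1−0.22) = 0.645515
Rounded to 4 decimal places: P(Ship steering unresponsive) ≈ 0.6455.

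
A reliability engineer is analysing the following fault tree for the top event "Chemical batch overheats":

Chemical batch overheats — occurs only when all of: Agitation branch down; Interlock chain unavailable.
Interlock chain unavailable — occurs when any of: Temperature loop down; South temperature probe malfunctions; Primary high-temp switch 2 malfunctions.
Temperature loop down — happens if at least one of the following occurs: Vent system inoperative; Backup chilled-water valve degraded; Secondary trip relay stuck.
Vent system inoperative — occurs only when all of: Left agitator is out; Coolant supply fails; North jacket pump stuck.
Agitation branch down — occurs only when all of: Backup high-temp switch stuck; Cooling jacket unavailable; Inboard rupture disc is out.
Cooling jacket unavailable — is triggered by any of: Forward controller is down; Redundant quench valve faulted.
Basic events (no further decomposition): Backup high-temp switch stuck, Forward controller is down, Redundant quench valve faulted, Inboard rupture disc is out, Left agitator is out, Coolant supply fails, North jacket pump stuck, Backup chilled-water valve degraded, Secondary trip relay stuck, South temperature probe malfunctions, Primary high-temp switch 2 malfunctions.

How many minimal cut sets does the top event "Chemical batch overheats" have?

10

Cooling jacket unavailable [OR]: union of children's cut sets → 2 cut set(s).
Agitation branch down [AND]: one cut set from each child combined → 1 × 2 × 1 = 2 cut set(s).
Vent system inoperative [AND]: one cut set from each child combined → 1 × 1 × 1 = 1 cut set(s).
Temperature loop down [OR]: union of children's cut sets → 3 cut set(s).
Interlock chain unavailable [OR]: union of children's cut sets → 5 cut set(s).
Chemical batch overheats [AND]: one cut set from each child combined → 2 × 5 = 10 cut set(s).
Minimal cut sets: {Backup high-temp switch stuck, Coolant supply fails, Forward controller is down, Inboard rupture disc is out, Left agitator is out, North jacket pump stuck}; {Backup chilled-water valve degraded, Backup high-temp switch stuck, Forward controller is down, Inboard rupture disc is out}; {Backup high-temp switch stuck, Forward controller is down, Inboard rupture disc is out, Secondary trip relay stuck}; {Backup high-temp switch stuck, Forward controller is down, Inboard rupture disc is out, South temperature probe malfunctions}; {Backup high-temp switch stuck, Forward controller is down, Inboard rupture disc is out, Primary high-temp switch 2 malfunctions}; {Backup high-temp switch stuck, Coolant supply fails, Inboard rupture disc is out, Left agitator is out, North jacket pump stuck, Redundant quench valve faulted}; {Backup chilled-water valve degraded, Backup high-temp switch stuck, Inboard rupture disc is out, Redundant quench valve faulted}; {Backup high-temp switch stuck, Inboard rupture disc is out, Redundant quench valve faulted, Secondary trip relay stuck}; {Backup high-temp switch stuck, Inboard rupture disc is out, Redundant quench valve faulted, South temperature probe malfunctions}; {Backup high-temp switch stuck, Inboard rupture disc is out, Primary high-temp switch 2 malfunctions, Redundant quench valve faulted}.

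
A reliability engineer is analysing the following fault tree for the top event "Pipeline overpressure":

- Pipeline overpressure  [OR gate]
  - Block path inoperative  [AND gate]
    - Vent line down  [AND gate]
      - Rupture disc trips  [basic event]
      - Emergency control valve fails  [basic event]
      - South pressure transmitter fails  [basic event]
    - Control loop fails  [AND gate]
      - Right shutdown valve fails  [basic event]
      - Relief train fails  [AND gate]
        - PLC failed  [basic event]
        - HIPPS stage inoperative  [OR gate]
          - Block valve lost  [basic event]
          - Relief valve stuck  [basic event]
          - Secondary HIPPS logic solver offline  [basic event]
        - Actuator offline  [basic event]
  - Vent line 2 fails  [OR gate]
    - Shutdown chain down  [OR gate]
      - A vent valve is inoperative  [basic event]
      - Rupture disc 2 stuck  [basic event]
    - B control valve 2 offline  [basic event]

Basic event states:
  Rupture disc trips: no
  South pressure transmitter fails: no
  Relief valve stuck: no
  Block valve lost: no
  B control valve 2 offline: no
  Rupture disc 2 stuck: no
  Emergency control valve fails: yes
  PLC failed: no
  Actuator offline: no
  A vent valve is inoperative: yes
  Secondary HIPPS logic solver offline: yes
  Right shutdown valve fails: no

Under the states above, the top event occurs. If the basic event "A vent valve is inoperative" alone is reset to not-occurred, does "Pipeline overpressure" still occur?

Counterfactual: set "A vent valve is inoperative" to not occurred.
Vent line down [AND]: Rupture disc trips=not, Emergency control valve fails=occurs, South pressure transmitter fails=not → not all inputs occur → does not occur.
HIPPS stage inoperative [OR]: Block valve lost=not, Relief valve stuck=not, Secondary HIPPS logic solver offline=occurs → at least one input occurs → occurs.
Relief train fails [AND]: PLC failed=not, HIPPS stage inoperative=occurs, Actuator offline=not → not all inputs occur → does not occur.
Control loop fails [AND]: Right shutdown valve fails=not, Relief train fails=not → not all inputs occur → does not occur.
Block path inoperative [AND]: Vent line down=not, Control loop fails=not → not all inputs occur → does not occur.
Shutdown chain down [OR]: A vent valve is inoperative=not, Rupture disc 2 stuck=not → no input occurs → does not occur.
Vent line 2 fails [OR]: Shutdown chain down=not, B control valve 2 offline=not → no input occurs → does not occur.
Pipeline overpressure [OR]: Block path inoperative=not, Vent line 2 fails=not → no input occurs → does not occur.

No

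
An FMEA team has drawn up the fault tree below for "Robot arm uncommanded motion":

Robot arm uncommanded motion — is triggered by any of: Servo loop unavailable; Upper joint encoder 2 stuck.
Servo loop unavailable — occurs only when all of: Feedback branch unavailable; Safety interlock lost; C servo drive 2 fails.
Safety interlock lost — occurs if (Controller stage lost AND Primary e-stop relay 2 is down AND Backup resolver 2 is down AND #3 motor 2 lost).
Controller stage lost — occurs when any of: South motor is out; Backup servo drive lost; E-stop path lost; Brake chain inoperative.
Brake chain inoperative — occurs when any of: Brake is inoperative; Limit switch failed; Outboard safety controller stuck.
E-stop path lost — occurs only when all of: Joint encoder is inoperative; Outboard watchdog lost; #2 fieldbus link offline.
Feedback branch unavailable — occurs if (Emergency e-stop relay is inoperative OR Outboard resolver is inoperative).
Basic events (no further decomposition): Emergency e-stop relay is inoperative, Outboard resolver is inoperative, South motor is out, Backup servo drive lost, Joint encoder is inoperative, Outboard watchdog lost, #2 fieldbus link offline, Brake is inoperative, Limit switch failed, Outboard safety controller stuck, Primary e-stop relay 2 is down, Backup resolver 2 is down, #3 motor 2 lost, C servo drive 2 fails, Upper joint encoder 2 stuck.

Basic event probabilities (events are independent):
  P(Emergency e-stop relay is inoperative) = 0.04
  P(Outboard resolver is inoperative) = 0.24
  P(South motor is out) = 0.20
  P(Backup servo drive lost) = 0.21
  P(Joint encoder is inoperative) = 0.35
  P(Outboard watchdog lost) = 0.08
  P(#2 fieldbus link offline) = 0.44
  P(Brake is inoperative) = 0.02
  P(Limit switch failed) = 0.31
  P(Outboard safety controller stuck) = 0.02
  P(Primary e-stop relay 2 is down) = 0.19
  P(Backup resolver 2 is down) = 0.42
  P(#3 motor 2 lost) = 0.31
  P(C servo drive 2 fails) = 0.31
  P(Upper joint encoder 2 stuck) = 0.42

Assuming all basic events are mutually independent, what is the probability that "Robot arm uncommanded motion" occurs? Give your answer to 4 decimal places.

0.4207

P(Feedback branch unavailable) [OR] = 1 − (1−0.04) × (1−0.24) = 0.270400
P(E-stop path lost) [AND] = 0.35 × 0.08 × 0.44 = 0.012320
P(Brake chain inoperative) [OR] = 1 − (1−0.02) × (1−0.31) × (1−0.02) = 0.337324
P(Controller stage lost) [OR] = 1 − (1−0.20) × (1−0.21) × (1−0.012320) × (1−0.337324) = 0.586349
P(Safety interlock lost) [AND] = 0.586349 × 0.19 × 0.42 × 0.31 = 0.014505
P(Servo loop unavailable) [AND] = 0.270400 × 0.014505 × 0.31 = 0.001216
P(Robot arm uncommanded motion) [OR] = 1 − (1−0.001216) × (1−0.42) = 0.420705
Rounded to 4 decimal places: P(Robot arm uncommanded motion) ≈ 0.4207.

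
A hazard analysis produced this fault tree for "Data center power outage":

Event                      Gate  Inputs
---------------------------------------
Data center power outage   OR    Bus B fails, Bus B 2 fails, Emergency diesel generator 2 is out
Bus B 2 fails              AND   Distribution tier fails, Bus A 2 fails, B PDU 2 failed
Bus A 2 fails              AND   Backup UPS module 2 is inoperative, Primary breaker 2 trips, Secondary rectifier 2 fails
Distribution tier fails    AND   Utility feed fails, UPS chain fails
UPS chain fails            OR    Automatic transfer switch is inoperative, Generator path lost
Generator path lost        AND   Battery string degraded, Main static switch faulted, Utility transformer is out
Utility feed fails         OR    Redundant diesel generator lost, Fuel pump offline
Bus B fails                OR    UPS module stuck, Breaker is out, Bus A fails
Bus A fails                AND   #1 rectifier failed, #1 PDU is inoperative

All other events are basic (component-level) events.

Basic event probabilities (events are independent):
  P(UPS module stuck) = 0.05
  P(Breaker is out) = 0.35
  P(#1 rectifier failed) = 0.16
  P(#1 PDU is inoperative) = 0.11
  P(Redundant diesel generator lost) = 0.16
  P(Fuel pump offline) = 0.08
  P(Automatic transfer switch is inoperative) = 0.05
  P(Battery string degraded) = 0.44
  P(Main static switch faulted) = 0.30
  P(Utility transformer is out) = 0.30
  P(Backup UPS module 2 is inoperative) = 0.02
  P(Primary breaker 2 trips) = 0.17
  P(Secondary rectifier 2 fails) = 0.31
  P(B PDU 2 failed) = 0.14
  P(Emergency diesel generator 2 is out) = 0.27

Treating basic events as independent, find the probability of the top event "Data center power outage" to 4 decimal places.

0.5572

P(Bus A fails) [AND] = 0.16 × 0.11 = 0.017600
P(Bus B fails) [OR] = 1 − (1−0.05) × (1−0.35) × (1−0.017600) = 0.393368
P(Utility feed fails) [OR] = 1 − (1−0.16) × (1−0.08) = 0.227200
P(Generator path lost) [AND] = 0.44 × 0.30 × 0.30 = 0.039600
P(UPS chain fails) [OR] = 1 − (1−0.05) × (1−0.039600) = 0.087620
P(Distribution tier fails) [AND] = 0.227200 × 0.087620 = 0.019907
P(Bus A 2 fails) [AND] = 0.02 × 0.17 × 0.31 = 0.001054
P(Bus B 2 fails) [AND] = 0.019907 × 0.001054 × 0.14 = 0.000003
P(Data center power outage) [OR] = 1 − (1−0.393368) × (1−0.000003) × (1−0.27) = 0.557160
Rounded to 4 decimal places: P(Data center power outage) ≈ 0.5572.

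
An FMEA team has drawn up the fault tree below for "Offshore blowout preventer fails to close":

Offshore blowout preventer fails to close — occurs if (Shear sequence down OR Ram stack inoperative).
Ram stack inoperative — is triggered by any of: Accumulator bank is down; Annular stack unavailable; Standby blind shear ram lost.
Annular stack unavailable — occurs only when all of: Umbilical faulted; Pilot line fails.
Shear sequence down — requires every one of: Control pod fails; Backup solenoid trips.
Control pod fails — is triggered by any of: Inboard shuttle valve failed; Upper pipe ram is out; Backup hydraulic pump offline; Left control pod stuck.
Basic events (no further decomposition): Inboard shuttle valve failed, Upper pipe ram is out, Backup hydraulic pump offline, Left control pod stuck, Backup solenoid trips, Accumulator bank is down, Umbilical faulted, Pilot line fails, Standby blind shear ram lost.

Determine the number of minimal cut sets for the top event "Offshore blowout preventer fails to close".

7

Control pod fails [OR]: union of children's cut sets → 4 cut set(s).
Shear sequence down [AND]: one cut set from each child combined → 4 × 1 = 4 cut set(s).
Annular stack unavailable [AND]: one cut set from each child combined → 1 × 1 = 1 cut set(s).
Ram stack inoperative [OR]: union of children's cut sets → 3 cut set(s).
Offshore blowout preventer fails to close [OR]: union of children's cut sets → 7 cut set(s).
Minimal cut sets: {Backup solenoid trips, Inboard shuttle valve failed}; {Backup solenoid trips, Upper pipe ram is out}; {Backup hydraulic pump offline, Backup solenoid trips}; {Backup solenoid trips, Left control pod stuck}; {Accumulator bank is down}; {Pilot line fails, Umbilical faulted}; {Standby blind shear ram lost}.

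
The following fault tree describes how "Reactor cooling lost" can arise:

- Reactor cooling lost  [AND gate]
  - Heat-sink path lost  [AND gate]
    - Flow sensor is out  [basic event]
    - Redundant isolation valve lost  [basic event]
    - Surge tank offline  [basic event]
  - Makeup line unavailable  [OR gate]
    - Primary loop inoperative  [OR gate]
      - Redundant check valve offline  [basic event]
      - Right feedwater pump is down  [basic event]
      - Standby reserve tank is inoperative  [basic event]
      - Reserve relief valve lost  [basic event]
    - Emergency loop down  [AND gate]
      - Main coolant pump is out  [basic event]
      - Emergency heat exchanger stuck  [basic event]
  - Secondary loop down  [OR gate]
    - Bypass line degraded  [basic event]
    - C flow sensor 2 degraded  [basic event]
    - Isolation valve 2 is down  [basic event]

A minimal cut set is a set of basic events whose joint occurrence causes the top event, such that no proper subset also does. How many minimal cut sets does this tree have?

Heat-sink path lost [AND]: one cut set from each child combined → 1 × 1 × 1 = 1 cut set(s).
Primary loop inoperative [OR]: union of children's cut sets → 4 cut set(s).
Emergency loop down [AND]: one cut set from each child combined → 1 × 1 = 1 cut set(s).
Makeup line unavailable [OR]: union of children's cut sets → 5 cut set(s).
Secondary loop down [OR]: union of children's cut sets → 3 cut set(s).
Reactor cooling lost [AND]: one cut set from each child combined → 1 × 5 × 3 = 15 cut set(s).

15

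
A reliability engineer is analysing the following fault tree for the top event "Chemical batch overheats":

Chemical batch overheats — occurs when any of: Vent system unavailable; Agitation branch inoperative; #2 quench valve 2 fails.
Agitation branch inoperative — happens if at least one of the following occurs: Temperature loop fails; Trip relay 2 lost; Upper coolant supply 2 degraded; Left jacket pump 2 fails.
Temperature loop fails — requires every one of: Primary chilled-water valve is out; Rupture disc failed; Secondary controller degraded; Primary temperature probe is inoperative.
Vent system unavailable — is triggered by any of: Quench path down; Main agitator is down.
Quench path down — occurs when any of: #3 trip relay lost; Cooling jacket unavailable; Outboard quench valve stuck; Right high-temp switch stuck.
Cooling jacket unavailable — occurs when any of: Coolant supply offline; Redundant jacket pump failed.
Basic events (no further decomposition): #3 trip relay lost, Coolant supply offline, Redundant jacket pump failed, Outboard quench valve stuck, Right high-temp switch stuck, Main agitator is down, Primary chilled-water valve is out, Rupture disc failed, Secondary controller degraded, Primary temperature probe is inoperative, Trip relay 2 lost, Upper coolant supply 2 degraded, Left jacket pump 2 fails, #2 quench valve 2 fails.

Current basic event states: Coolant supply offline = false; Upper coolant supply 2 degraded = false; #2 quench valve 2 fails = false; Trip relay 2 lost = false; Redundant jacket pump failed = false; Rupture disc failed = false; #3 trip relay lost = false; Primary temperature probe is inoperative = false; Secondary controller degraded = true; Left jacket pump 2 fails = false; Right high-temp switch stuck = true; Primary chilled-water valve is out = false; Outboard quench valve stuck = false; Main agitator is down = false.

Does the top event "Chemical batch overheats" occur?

Cooling jacket unavailable [OR]: Coolant supply offline=not, Redundant jacket pump failed=not → no input occurs → does not occur.
Quench path down [OR]: #3 trip relay lost=not, Cooling jacket unavailable=not, Outboard quench valve stuck=not, Right high-temp switch stuck=occurs → at least one input occurs → occurs.
Vent system unavailable [OR]: Quench path down=occurs, Main agitator is down=not → at least one input occurs → occurs.
Temperature loop fails [AND]: Primary chilled-water valve is out=not, Rupture disc failed=not, Secondary controller degraded=occurs, Primary temperature probe is inoperative=not → not all inputs occur → does not occur.
Agitation branch inoperative [OR]: Temperature loop fails=not, Trip relay 2 lost=not, Upper coolant supply 2 degraded=not, Left jacket pump 2 fails=not → no input occurs → does not occur.
Chemical batch overheats [OR]: Vent system unavailable=occurs, Agitation branch inoperative=not, #2 quench valve 2 fails=not → at least one input occurs → occurs.

Yes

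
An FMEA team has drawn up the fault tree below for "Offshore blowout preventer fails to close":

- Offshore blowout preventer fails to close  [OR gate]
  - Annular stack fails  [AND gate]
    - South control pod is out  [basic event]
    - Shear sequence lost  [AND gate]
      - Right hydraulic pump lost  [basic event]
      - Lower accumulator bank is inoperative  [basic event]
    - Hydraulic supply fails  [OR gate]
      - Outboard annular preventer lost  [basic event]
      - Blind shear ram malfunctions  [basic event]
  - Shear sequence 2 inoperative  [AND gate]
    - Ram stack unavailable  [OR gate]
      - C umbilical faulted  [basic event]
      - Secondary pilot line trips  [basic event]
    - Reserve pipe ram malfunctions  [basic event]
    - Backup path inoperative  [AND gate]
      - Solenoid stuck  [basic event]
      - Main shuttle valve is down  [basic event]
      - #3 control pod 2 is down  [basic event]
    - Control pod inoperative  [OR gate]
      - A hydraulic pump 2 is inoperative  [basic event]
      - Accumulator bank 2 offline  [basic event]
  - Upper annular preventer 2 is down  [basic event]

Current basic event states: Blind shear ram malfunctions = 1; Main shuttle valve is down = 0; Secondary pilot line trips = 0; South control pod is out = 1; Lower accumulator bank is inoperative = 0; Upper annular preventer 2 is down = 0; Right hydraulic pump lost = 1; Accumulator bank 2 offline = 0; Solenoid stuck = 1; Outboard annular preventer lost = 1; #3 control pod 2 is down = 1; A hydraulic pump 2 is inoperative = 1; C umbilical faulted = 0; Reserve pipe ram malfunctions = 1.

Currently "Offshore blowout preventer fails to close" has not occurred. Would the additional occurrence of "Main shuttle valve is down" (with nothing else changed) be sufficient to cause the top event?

Counterfactual: set "Main shuttle valve is down" to occurred.
Shear sequence lost [AND]: Right hydraulic pump lost=occurs, Lower accumulator bank is inoperative=not → not all inputs occur → does not occur.
Hydraulic supply fails [OR]: Outboard annular preventer lost=occurs, Blind shear ram malfunctions=occurs → at least one input occurs → occurs.
Annular stack fails [AND]: South control pod is out=occurs, Shear sequence lost=not, Hydraulic supply fails=occurs → not all inputs occur → does not occur.
Ram stack unavailable [OR]: C umbilical faulted=not, Secondary pilot line trips=not → no input occurs → does not occur.
Backup path inoperative [AND]: Solenoid stuck=occurs, Main shuttle valve is down=occurs, #3 control pod 2 is down=occurs → all inputs occur → occurs.
Control pod inoperative [OR]: A hydraulic pump 2 is inoperative=occurs, Accumulator bank 2 offline=not → at least one input occurs → occurs.
Shear sequence 2 inoperative [AND]: Ram stack unavailable=not, Reserve pipe ram malfunctions=occurs, Backup path inoperative=occurs, Control pod inoperative=occurs → not all inputs occur → does not occur.
Offshore blowout preventer fails to close [OR]: Annular stack fails=not, Shear sequence 2 inoperative=not, Upper annular preventer 2 is down=not → no input occurs → does not occur.

No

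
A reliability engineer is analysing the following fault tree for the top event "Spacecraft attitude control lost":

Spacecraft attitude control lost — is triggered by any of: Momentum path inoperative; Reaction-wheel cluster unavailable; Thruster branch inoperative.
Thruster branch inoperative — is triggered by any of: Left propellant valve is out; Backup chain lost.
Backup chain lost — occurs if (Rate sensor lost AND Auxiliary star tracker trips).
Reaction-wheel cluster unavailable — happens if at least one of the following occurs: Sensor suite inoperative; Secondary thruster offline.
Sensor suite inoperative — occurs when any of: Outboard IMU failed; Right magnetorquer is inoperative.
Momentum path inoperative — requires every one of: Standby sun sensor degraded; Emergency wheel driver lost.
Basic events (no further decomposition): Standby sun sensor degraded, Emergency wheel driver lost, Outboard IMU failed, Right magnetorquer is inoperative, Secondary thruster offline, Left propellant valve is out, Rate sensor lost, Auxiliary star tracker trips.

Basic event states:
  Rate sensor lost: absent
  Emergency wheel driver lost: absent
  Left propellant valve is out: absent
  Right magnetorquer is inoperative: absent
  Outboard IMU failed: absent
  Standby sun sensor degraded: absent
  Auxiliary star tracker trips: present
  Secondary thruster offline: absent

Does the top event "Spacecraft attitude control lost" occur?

No

Momentum path inoperative [AND]: Standby sun sensor degraded=not, Emergency wheel driver lost=not → not all inputs occur → does not occur.
Sensor suite inoperative [OR]: Outboard IMU failed=not, Right magnetorquer is inoperative=not → no input occurs → does not occur.
Reaction-wheel cluster unavailable [OR]: Sensor suite inoperative=not, Secondary thruster offline=not → no input occurs → does not occur.
Backup chain lost [AND]: Rate sensor lost=not, Auxiliary star tracker trips=occurs → not all inputs occur → does not occur.
Thruster branch inoperative [OR]: Left propellant valve is out=not, Backup chain lost=not → no input occurs → does not occur.
Spacecraft attitude control lost [OR]: Momentum path inoperative=not, Reaction-wheel cluster unavailable=not, Thruster branch inoperative=not → no input occurs → does not occur.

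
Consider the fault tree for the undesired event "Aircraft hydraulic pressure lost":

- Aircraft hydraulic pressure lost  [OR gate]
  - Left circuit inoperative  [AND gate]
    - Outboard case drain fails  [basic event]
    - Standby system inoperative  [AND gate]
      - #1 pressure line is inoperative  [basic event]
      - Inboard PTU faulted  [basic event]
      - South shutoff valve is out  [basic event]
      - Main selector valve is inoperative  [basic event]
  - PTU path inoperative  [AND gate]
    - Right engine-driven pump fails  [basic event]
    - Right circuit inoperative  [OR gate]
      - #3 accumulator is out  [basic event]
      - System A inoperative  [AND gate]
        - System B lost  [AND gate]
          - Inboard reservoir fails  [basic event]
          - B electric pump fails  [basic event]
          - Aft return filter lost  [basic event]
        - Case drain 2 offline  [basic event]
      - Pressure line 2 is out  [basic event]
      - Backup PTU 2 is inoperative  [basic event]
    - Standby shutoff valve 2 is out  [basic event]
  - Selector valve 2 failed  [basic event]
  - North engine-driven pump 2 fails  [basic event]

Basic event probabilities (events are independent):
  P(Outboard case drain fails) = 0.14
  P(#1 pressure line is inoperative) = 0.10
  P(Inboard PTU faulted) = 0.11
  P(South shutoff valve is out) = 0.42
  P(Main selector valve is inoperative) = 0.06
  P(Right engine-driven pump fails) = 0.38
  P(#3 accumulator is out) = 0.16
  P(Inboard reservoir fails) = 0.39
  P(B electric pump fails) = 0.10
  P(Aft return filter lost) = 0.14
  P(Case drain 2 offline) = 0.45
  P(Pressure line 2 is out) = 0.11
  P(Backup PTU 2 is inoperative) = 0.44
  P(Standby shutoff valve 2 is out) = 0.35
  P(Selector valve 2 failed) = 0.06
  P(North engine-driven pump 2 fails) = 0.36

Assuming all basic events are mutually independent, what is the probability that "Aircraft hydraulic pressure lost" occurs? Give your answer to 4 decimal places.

P(Standby system inoperative) [AND] = 0.10 × 0.11 × 0.42 × 0.06 = 0.000277
P(Left circuit inoperative) [AND] = 0.14 × 0.000277 = 0.000039
P(System B lost) [AND] = 0.39 × 0.10 × 0.14 = 0.005460
P(System A inoperative) [AND] = 0.005460 × 0.45 = 0.002457
P(Right circuit inoperative) [OR] = 1 − (1−0.16) × (1−0.002457) × (1−0.11) × (1−0.44) = 0.582373
P(PTU path inoperative) [AND] = 0.38 × 0.582373 × 0.35 = 0.077456
P(Aircraft hydraulic pressure lost) [OR] = 1 − (1−0.000039) × (1−0.077456) × (1−0.06) × (1−0.36) = 0.445019
Rounded to 4 decimal places: P(Aircraft hydraulic pressure lost) ≈ 0.4450.

0.4450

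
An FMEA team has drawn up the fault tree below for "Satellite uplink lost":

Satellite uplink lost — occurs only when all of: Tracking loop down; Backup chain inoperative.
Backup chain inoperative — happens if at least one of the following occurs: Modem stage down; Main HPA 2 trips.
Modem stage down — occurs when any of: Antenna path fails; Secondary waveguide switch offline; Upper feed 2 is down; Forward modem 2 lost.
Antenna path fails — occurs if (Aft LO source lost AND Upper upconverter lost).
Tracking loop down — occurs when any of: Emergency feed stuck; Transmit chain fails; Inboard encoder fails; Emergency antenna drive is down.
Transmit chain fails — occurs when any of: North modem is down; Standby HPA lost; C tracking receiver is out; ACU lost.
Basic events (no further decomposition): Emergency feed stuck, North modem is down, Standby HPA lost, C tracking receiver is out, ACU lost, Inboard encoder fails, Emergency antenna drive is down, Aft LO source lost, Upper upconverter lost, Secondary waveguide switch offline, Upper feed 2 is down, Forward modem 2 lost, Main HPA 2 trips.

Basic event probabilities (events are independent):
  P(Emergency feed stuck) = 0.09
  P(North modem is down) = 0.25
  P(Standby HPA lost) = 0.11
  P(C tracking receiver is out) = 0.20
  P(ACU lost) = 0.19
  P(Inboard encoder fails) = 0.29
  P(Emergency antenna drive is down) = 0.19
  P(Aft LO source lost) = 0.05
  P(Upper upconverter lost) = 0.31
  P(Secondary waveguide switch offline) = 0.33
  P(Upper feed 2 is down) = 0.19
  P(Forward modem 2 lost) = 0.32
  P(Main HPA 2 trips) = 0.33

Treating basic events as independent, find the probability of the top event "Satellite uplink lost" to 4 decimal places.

P(Transmit chain fails) [OR] = 1 − (1−0.25) × (1−0.11) × (1−0.20) × (1−0.19) = 0.567460
P(Tracking loop down) [OR] = 1 − (1−0.09) × (1−0.567460) × (1−0.29) × (1−0.19) = 0.773634
P(Antenna path fails) [AND] = 0.05 × 0.31 = 0.015500
P(Modem stage down) [OR] = 1 − (1−0.015500) × (1−0.33) × (1−0.19) × (1−0.32) = 0.636684
P(Backup chain inoperative) [OR] = 1 − (1−0.636684) × (1−0.33) = 0.756578
P(Satellite uplink lost) [AND] = 0.773634 × 0.756578 = 0.585314
Rounded to 4 decimal places: P(Satellite uplink lost) ≈ 0.5853.

0.5853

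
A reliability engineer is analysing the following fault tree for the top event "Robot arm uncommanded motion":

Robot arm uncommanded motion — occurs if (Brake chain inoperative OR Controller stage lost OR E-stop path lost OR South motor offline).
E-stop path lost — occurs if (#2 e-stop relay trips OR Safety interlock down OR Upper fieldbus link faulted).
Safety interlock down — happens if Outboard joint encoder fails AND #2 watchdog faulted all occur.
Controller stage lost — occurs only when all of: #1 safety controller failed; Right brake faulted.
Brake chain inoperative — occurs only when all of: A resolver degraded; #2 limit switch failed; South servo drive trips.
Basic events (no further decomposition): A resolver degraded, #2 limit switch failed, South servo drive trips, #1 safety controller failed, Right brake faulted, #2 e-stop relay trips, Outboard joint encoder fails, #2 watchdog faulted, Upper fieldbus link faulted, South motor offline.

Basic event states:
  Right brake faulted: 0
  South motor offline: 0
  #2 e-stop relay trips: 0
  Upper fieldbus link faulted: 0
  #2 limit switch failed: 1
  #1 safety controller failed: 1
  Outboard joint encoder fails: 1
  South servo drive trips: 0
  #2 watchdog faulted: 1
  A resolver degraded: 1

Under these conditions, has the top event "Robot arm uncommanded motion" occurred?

Brake chain inoperative [AND]: A resolver degraded=occurs, #2 limit switch failed=occurs, South servo drive trips=not → not all inputs occur → does not occur.
Controller stage lost [AND]: #1 safety controller failed=occurs, Right brake faulted=not → not all inputs occur → does not occur.
Safety interlock down [AND]: Outboard joint encoder fails=occurs, #2 watchdog faulted=occurs → all inputs occur → occurs.
E-stop path lost [OR]: #2 e-stop relay trips=not, Safety interlock down=occurs, Upper fieldbus link faulted=not → at least one input occurs → occurs.
Robot arm uncommanded motion [OR]: Brake chain inoperative=not, Controller stage lost=not, E-stop path lost=occurs, South motor offline=not → at least one input occurs → occurs.

Yes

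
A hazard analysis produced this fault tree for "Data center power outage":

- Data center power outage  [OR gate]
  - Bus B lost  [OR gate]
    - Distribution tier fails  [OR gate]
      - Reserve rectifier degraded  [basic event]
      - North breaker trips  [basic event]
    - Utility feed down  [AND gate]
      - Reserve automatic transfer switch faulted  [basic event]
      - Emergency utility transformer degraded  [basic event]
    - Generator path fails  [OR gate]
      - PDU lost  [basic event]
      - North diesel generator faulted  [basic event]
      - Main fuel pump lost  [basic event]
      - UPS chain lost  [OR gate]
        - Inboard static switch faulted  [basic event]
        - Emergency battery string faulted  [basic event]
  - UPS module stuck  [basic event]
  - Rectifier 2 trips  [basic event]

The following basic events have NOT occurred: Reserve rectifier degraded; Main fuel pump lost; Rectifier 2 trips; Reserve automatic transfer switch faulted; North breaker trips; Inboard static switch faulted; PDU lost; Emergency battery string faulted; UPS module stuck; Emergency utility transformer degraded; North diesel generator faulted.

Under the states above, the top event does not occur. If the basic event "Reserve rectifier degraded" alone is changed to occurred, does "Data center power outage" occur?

Counterfactual: set "Reserve rectifier degraded" to occurred.
Distribution tier fails [OR]: Reserve rectifier degraded=occurs, North breaker trips=not → at least one input occurs → occurs.
Utility feed down [AND]: Reserve automatic transfer switch faulted=not, Emergency utility transformer degraded=not → not all inputs occur → does not occur.
UPS chain lost [OR]: Inboard static switch faulted=not, Emergency battery string faulted=not → no input occurs → does not occur.
Generator path fails [OR]: PDU lost=not, North diesel generator faulted=not, Main fuel pump lost=not, UPS chain lost=not → no input occurs → does not occur.
Bus B lost [OR]: Distribution tier fails=occurs, Utility feed down=not, Generator path fails=not → at least one input occurs → occurs.
Data center power outage [OR]: Bus B lost=occurs, UPS module stuck=not, Rectifier 2 trips=not → at least one input occurs → occurs.

Yes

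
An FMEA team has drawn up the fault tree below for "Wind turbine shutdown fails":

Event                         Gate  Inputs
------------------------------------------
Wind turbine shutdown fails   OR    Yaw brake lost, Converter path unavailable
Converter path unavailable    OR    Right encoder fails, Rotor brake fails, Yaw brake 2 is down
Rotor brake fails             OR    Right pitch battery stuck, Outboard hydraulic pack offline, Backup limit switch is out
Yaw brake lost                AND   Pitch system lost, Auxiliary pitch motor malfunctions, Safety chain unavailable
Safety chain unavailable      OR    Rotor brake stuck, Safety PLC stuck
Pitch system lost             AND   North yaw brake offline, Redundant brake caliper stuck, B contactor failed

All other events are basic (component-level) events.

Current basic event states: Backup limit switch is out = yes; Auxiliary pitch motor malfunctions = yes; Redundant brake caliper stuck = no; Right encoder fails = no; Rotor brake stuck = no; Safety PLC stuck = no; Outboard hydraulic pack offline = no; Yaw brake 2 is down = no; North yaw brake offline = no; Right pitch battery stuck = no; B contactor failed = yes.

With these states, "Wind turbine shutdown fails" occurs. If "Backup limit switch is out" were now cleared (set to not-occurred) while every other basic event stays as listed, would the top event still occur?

Counterfactual: set "Backup limit switch is out" to not occurred.
Pitch system lost [AND]: North yaw brake offline=not, Redundant brake caliper stuck=not, B contactor failed=occurs → not all inputs occur → does not occur.
Safety chain unavailable [OR]: Rotor brake stuck=not, Safety PLC stuck=not → no input occurs → does not occur.
Yaw brake lost [AND]: Pitch system lost=not, Auxiliary pitch motor malfunctions=occurs, Safety chain unavailable=not → not all inputs occur → does not occur.
Rotor brake fails [OR]: Right pitch battery stuck=not, Outboard hydraulic pack offline=not, Backup limit switch is out=not → no input occurs → does not occur.
Converter path unavailable [OR]: Right encoder fails=not, Rotor brake fails=not, Yaw brake 2 is down=not → no input occurs → does not occur.
Wind turbine shutdown fails [OR]: Yaw brake lost=not, Converter path unavailable=not → no input occurs → does not occur.

No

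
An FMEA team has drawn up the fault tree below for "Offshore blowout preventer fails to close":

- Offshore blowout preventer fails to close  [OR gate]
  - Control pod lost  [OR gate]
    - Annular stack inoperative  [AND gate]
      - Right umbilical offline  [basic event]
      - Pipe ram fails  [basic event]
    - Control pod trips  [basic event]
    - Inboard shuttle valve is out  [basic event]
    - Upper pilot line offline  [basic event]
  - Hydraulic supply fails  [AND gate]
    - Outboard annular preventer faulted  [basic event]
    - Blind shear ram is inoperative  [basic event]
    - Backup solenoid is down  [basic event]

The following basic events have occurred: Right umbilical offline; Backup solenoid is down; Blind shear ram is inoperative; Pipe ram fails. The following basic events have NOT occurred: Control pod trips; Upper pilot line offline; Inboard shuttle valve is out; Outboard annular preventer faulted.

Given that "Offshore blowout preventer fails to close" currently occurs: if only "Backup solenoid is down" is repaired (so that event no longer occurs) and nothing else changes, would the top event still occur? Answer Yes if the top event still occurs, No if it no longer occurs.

Yes

Counterfactual: set "Backup solenoid is down" to not occurred.
Annular stack inoperative [AND]: Right umbilical offline=occurs, Pipe ram fails=occurs → all inputs occur → occurs.
Control pod lost [OR]: Annular stack inoperative=occurs, Control pod trips=not, Inboard shuttle valve is out=not, Upper pilot line offline=not → at least one input occurs → occurs.
Hydraulic supply fails [AND]: Outboard annular preventer faulted=not, Blind shear ram is inoperative=occurs, Backup solenoid is down=not → not all inputs occur → does not occur.
Offshore blowout preventer fails to close [OR]: Control pod lost=occurs, Hydraulic supply fails=not → at least one input occurs → occurs.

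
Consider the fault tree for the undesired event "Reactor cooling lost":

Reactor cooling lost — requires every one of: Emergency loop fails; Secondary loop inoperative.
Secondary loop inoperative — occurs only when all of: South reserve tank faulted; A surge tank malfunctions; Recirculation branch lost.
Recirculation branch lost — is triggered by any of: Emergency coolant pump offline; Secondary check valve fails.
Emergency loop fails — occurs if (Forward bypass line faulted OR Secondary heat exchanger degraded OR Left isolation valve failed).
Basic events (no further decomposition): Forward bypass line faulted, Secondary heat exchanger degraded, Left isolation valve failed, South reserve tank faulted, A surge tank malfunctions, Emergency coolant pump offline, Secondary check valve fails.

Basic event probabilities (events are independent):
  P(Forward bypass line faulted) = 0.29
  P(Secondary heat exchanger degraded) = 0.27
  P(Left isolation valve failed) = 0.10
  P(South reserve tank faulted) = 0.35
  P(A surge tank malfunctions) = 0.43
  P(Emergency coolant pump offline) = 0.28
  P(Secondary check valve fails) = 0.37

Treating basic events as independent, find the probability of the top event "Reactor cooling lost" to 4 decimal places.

0.0439

P(Emergency loop fails) [OR] = 1 − (1−0.29) × (1−0.27) × (1−0.10) = 0.533530
P(Recirculation branch lost) [OR] = 1 − (1−0.28) × (1−0.37) = 0.546400
P(Secondary loop inoperative) [AND] = 0.35 × 0.43 × 0.546400 = 0.082233
P(Reactor cooling lost) [AND] = 0.533530 × 0.082233 = 0.043874
Rounded to 4 decimal places: P(Reactor cooling lost) ≈ 0.0439.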